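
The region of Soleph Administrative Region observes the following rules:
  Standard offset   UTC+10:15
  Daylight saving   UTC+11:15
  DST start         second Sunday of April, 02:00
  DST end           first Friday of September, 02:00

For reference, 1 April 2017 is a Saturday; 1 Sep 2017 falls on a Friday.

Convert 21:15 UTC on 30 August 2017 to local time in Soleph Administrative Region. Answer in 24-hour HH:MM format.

08:30

1 April 2017 is a Saturday, so the first Sunday is April 2 and the second is April 9.
1 September 2017 is a Friday, so the first Friday is September 1.
At the standard offset (UTC+10:15), 21:15 UTC + 10h15m = 07:30 Soleph Administrative Region standard time (rolling into the next day, 31 August 2017).
Daylight saving runs 9 April – 1 September; the standard-time date in Soleph Administrative Region, 31 August 2017, is inside that window, so Soleph Administrative Region is at UTC+11:15.
21:15 UTC + 11h15m = 08:30 local (rolling into the next day, 31 August 2017).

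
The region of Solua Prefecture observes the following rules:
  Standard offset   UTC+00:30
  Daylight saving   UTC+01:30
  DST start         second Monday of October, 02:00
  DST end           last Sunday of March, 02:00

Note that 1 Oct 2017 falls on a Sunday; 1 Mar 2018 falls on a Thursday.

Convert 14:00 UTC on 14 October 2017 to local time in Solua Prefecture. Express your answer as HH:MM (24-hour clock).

15:30

1 October 2017 is a Sunday, so the first Monday is October 2 and the second is October 9.
1 March 2018 is a Thursday, so Sundays fall on 4, 11, 18, 25; the last is March 25.
At the standard offset (UTC+00:30), 14:00 UTC + 0h30m = 14:30 Solua Prefecture standard time.
Daylight saving runs 9 October 2017 – 25 March 2018; the standard-time date in Solua Prefecture, 14 October 2017, is inside that window, so Solua Prefecture is at UTC+01:30.
14:00 UTC + 1h30m = 15:30 local.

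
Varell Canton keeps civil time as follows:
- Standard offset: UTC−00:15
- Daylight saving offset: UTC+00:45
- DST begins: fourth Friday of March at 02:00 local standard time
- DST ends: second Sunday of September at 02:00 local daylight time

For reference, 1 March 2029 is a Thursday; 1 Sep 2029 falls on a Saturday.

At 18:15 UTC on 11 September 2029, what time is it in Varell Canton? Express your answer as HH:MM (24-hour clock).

1 March 2029 is a Thursday, so the first Friday is March 2 and the fourth is March 23.
1 September 2029 is a Saturday, so the first Sunday is September 2 and the second is September 9.
At the standard offset (UTC−00:15), 18:15 UTC − 0h15m = 18:00 Varell Canton standard time.
Daylight saving runs 23 March – 9 September; the standard-time date in Varell Canton, 11 September 2029, is outside that window, so Varell Canton is on standard time at UTC−00:15.
18:15 UTC − 0h15m = 18:00 local.

18:00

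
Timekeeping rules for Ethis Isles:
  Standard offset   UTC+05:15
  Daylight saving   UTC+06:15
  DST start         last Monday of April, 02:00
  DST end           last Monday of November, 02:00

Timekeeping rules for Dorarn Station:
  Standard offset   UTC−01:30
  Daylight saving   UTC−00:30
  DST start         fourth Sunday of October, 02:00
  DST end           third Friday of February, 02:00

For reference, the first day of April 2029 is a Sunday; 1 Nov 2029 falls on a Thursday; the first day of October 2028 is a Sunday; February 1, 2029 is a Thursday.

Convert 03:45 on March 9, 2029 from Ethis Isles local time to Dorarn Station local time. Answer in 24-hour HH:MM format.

1 April 2029 is a Sunday, so Mondays fall on 2, 9, 16, 23, 30; the last is April 30.
1 November 2029 is a Thursday, so Mondays fall on 5, 12, 19, 26; the last is November 26.
March 9, 2029 does not fall between 30 April and 26 November, so daylight saving is not in effect and Ethis Isles is at UTC+05:15.
03:45 Ethis Isles − 5h15m = 22:30 UTC (rolling into the previous day, 8 March 2029).
1 October 2028 is a Sunday, so the first Sunday is October 1 and the fourth is October 22.
1 February 2029 is a Thursday, so the first Friday is February 2 and the third is February 16.
At the standard offset (UTC−01:30), 22:30 UTC − 1h30m = 21:00 Dorarn Station standard time.
Daylight saving runs 22 October 2028 – 16 February 2029; the standard-time date in Dorarn Station, March 8, 2029, is outside that window, so Dorarn Station is on standard time at UTC−01:30.
22:30 UTC − 1h30m = 21:00 Dorarn Station.

21:00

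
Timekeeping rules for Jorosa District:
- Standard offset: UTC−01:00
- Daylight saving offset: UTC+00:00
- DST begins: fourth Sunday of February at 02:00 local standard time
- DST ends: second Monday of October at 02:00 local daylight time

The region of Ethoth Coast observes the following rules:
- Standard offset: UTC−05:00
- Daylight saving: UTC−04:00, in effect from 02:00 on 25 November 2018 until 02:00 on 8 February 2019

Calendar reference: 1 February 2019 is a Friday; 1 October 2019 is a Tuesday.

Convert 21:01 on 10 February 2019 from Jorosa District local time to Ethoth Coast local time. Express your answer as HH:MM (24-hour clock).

17:01

1 February 2019 is a Friday, so the first Sunday is February 3 and the fourth is February 24.
1 October 2019 is a Tuesday, so the first Monday is October 7 and the second is October 14.
10 February 2019 is outside the daylight-saving period (24 February – 14 October), so Jorosa District is on standard time, UTC−01:00.
21:01 Jorosa District + 1h = 22:01 UTC.
At the standard offset (UTC−05:00), 22:01 UTC − 5h = 17:01 Ethoth Coast standard time.
The standard-time date in Ethoth Coast, 10 February 2019, is outside the daylight-saving period (25 November 2018 – 8 February 2019), so Ethoth Coast is on standard time, UTC−05:00.
22:01 UTC − 5h = 17:01 Ethoth Coast.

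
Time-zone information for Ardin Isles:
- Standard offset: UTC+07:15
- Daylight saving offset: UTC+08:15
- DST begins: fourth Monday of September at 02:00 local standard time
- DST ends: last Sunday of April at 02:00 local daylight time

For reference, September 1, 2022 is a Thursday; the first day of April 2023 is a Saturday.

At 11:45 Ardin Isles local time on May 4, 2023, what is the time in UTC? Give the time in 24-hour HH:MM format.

04:30

1 September 2022 is a Thursday, so the first Monday is September 5 and the fourth is September 26.
1 April 2023 is a Saturday, so Sundays fall on 2, 9, 16, 23, 30; the last is April 30.
May 4, 2023 is outside the daylight-saving period (26 September 2022 – 30 April 2023), so Ardin Isles is on standard time, UTC+07:15.
11:45 local − 7h15m = 04:30 UTC.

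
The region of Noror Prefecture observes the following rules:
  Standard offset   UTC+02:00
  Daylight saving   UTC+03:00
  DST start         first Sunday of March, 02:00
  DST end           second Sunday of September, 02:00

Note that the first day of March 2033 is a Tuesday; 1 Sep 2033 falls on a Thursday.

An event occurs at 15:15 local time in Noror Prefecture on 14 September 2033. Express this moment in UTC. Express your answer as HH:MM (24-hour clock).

13:15

1 March 2033 is a Tuesday, so the first Sunday is March 6.
1 September 2033 is a Thursday, so the first Sunday is September 4 and the second is September 11.
Daylight saving runs 6 March – 11 September; 14 September 2033 is outside that window, so Noror Prefecture is on standard time at UTC+02:00.
15:15 local − 2h = 13:15 UTC.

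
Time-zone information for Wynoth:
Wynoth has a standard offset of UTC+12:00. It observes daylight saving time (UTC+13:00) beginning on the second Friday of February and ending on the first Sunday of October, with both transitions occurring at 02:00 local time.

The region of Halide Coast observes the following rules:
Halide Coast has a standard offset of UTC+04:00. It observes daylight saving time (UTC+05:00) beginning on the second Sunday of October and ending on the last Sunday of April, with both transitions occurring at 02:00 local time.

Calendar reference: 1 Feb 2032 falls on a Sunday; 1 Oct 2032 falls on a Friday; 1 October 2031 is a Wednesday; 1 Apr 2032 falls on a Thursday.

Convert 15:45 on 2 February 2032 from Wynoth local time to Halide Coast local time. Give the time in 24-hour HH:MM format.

08:45

1 February 2032 is a Sunday, so the first Friday is February 6 and the second is February 13.
1 October 2032 is a Friday, so the first Sunday is October 3.
Daylight saving runs 13 February – 3 October; 2 February 2032 is outside that window, so Wynoth is on standard time at UTC+12:00.
15:45 Wynoth − 12h = 03:45 UTC.
1 October 2031 is a Wednesday, so the first Sunday is October 5 and the second is October 12.
1 April 2032 is a Thursday, so Sundays fall on 4, 11, 18, 25; the last is April 25.
At the standard offset (UTC+04:00), 03:45 UTC + 4h = 07:45 Halide Coast standard time.
Daylight saving runs 12 October 2031 – 25 April 2032; the standard-time date in Halide Coast, 2 February 2032, is inside that window, so Halide Coast is at UTC+05:00.
03:45 UTC + 5h = 08:45 Halide Coast.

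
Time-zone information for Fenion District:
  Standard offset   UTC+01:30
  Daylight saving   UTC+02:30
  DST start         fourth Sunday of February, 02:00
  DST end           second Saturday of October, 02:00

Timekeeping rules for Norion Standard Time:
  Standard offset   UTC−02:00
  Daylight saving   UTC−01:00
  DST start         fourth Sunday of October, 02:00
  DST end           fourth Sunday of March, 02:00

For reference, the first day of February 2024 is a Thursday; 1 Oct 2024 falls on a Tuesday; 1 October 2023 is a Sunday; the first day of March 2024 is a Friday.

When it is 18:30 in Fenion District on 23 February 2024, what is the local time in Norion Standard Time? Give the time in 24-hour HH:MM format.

1 February 2024 is a Thursday, so the first Sunday is February 4 and the fourth is February 25.
1 October 2024 is a Tuesday, so the first Saturday is October 5 and the second is October 12.
23 February 2024 does not fall between 25 February and 12 October, so daylight saving is not in effect and Fenion District is at UTC+01:30.
18:30 Fenion District − 1h30m = 17:00 UTC.
1 October 2023 is a Sunday, so the first Sunday is October 1 and the fourth is October 22.
1 March 2024 is a Friday, so the first Sunday is March 3 and the fourth is March 24.
At the standard offset (UTC−02:00), 17:00 UTC − 2h = 15:00 Norion Standard Time standard time.
The standard-time date in Norion Standard Time, 23 February 2024, falls between 22 October 2023 and 24 March 2024, so daylight saving is in effect and Norion Standard Time is at UTC−01:00.
17:00 UTC − 1h = 16:00 Norion Standard Time.

16:00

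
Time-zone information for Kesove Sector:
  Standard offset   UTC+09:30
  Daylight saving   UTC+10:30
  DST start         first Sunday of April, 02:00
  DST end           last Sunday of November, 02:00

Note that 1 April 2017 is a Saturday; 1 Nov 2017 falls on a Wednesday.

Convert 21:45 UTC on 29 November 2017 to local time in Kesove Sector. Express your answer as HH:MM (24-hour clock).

1 April 2017 is a Saturday, so the first Sunday is April 2.
1 November 2017 is a Wednesday, so Sundays fall on 5, 12, 19, 26; the last is November 26.
At the standard offset (UTC+09:30), 21:45 UTC + 9h30m = 07:15 Kesove Sector standard time (rolling into the next day, 30 November 2017).
The standard-time date in Kesove Sector, 30 November 2017, does not fall between 2 April and 26 November, so daylight saving is not in effect and Kesove Sector is at UTC+09:30.
21:45 UTC + 9h30m = 07:15 local (rolling into the next day, 30 November 2017).

07:15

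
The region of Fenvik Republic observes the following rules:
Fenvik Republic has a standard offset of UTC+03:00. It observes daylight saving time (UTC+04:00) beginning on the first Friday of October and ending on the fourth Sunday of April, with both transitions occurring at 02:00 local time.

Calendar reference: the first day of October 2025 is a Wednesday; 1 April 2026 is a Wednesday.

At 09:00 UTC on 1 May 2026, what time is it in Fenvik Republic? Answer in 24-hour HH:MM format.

1 October 2025 is a Wednesday, so the first Friday is October 3.
1 April 2026 is a Wednesday, so the first Sunday is April 5 and the fourth is April 26.
At the standard offset (UTC+03:00), 09:00 UTC + 3h = 12:00 Fenvik Republic standard time.
The standard-time date in Fenvik Republic, 1 May 2026, does not fall between 3 October 2025 and 26 April 2026, so daylight saving is not in effect and Fenvik Republic is at UTC+03:00.
09:00 UTC + 3h = 12:00 local.

12:00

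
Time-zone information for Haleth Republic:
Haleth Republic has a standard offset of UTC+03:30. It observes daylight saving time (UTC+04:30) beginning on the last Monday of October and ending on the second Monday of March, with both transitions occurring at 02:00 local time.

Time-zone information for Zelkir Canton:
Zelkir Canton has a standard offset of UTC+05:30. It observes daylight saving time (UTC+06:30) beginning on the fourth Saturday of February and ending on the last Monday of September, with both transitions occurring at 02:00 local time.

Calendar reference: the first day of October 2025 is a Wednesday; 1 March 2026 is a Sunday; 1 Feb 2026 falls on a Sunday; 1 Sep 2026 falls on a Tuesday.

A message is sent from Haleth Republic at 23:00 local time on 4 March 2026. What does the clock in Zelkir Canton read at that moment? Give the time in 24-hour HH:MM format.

1 October 2025 is a Wednesday, so Mondays fall on 6, 13, 20, 27; the last is October 27.
1 March 2026 is a Sunday, so the first Monday is March 2 and the second is March 9.
Daylight saving runs 27 October 2025 – 9 March 2026; 4 March 2026 is inside that window, so Haleth Republic is at UTC+04:30.
23:00 Haleth Republic − 4h30m = 18:30 UTC.
1 February 2026 is a Sunday, so the first Saturday is February 7 and the fourth is February 28.
1 September 2026 is a Tuesday, so Mondays fall on 7, 14, 21, 28; the last is September 28.
At the standard offset (UTC+05:30), 18:30 UTC + 5h30m = 00:00 Zelkir Canton standard time (rolling into the next day, 5 March 2026).
The standard-time date in Zelkir Canton, 5 March 2026, lies within the daylight-saving period (28 February – 28 September), so Zelkir Canton is on daylight time, UTC+06:30.
18:30 UTC + 6h30m = 01:00 Zelkir Canton (rolling into the next day, 5 March 2026).

01:00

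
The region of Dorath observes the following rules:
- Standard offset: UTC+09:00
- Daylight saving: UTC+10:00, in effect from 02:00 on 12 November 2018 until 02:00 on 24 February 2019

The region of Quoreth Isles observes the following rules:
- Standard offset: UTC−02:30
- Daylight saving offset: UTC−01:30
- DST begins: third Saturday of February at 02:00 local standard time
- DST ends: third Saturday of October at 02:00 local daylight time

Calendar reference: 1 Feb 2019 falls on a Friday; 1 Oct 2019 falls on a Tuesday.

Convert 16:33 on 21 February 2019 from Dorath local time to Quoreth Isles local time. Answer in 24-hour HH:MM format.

Daylight saving runs 12 November 2018 – 24 February 2019; 21 February 2019 is inside that window, so Dorath is at UTC+10:00.
16:33 Dorath − 10h = 06:33 UTC.
1 February 2019 is a Friday, so the first Saturday is February 2 and the third is February 16.
1 October 2019 is a Tuesday, so the first Saturday is October 5 and the third is October 19.
At the standard offset (UTC−02:30), 06:33 UTC − 2h30m = 04:03 Quoreth Isles standard time.
The standard-time date in Quoreth Isles, 21 February 2019, lies within the daylight-saving period (16 February – 19 October), so Quoreth Isles is on daylight time, UTC−01:30.
06:33 UTC − 1h30m = 05:03 Quoreth Isles.

05:03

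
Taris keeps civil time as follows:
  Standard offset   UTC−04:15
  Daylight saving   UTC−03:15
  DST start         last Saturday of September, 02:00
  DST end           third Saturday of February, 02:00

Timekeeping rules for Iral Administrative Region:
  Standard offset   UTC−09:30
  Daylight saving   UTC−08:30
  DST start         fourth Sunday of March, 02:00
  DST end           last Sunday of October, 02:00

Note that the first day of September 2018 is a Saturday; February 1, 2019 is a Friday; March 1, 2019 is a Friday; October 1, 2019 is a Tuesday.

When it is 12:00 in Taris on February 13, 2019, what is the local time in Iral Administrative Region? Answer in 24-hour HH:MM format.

1 September 2018 is a Saturday, so Saturdays fall on 1, 8, 15, 22, 29; the last is September 29.
1 February 2019 is a Friday, so the first Saturday is February 2 and the third is February 16.
Daylight saving runs 29 September 2018 – 16 February 2019; February 13, 2019 is inside that window, so Taris is at UTC−03:15.
12:00 Taris + 3h15m = 15:15 UTC.
1 March 2019 is a Friday, so the first Sunday is March 3 and the fourth is March 24.
1 October 2019 is a Tuesday, so Sundays fall on 6, 13, 20, 27; the last is October 27.
At the standard offset (UTC−09:30), 15:15 UTC − 9h30m = 05:45 Iral Administrative Region standard time.
The standard-time date in Iral Administrative Region, February 13, 2019, is outside the daylight-saving period (24 March – 27 October), so Iral Administrative Region is on standard time, UTC−09:30.
15:15 UTC − 9h30m = 05:45 Iral Administrative Region.

05:45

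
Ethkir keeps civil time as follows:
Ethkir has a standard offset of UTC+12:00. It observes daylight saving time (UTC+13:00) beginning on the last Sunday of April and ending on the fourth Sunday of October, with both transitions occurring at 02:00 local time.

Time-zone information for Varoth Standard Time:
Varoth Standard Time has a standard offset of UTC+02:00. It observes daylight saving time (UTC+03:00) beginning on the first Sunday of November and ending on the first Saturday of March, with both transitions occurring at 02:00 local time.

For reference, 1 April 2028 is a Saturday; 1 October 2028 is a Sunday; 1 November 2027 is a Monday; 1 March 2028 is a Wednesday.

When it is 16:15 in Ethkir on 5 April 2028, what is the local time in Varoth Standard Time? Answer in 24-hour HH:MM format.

1 April 2028 is a Saturday, so Sundays fall on 2, 9, 16, 23, 30; the last is April 30.
1 October 2028 is a Sunday, so the first Sunday is October 1 and the fourth is October 22.
5 April 2028 does not fall between 30 April and 22 October, so daylight saving is not in effect and Ethkir is at UTC+12:00.
16:15 Ethkir − 12h = 04:15 UTC.
1 November 2027 is a Monday, so the first Sunday is November 7.
1 March 2028 is a Wednesday, so the first Saturday is March 4.
At the standard offset (UTC+02:00), 04:15 UTC + 2h = 06:15 Varoth Standard Time standard time.
The standard-time date in Varoth Standard Time, 5 April 2028, is outside the daylight-saving period (7 November 2027 – 4 March 2028), so Varoth Standard Time is on standard time, UTC+02:00.
04:15 UTC + 2h = 06:15 Varoth Standard Time.

06:15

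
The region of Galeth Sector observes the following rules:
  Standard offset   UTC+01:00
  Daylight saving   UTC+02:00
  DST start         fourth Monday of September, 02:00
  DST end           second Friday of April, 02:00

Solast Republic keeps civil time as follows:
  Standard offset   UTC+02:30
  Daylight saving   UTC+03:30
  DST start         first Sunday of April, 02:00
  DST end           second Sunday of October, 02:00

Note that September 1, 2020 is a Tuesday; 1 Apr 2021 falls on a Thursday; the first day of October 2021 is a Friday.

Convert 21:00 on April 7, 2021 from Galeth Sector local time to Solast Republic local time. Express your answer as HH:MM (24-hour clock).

22:30

1 September 2020 is a Tuesday, so the first Monday is September 7 and the fourth is September 28.
1 April 2021 is a Thursday, so the first Friday is April 2 and the second is April 9.
April 7, 2021 lies within the daylight-saving period (28 September 2020 – 9 April 2021), so Galeth Sector is on daylight time, UTC+02:00.
21:00 Galeth Sector − 2h = 19:00 UTC.
1 April 2021 is a Thursday, so the first Sunday is April 4.
1 October 2021 is a Friday, so the first Sunday is October 3 and the second is October 10.
At the standard offset (UTC+02:30), 19:00 UTC + 2h30m = 21:30 Solast Republic standard time.
Daylight saving runs 4 April – 10 October; the standard-time date in Solast Republic, April 7, 2021, is inside that window, so Solast Republic is at UTC+03:30.
19:00 UTC + 3h30m = 22:30 Solast Republic.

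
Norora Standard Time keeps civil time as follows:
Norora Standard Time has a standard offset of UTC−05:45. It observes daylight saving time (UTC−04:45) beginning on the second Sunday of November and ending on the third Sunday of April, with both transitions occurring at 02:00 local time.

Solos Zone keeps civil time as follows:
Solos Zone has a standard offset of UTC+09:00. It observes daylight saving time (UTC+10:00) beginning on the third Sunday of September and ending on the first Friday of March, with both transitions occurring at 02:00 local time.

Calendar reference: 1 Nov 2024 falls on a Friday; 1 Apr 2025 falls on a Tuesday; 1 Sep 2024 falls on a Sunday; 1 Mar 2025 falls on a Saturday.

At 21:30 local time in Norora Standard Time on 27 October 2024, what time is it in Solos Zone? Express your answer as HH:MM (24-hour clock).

1 November 2024 is a Friday, so the first Sunday is November 3 and the second is November 10.
1 April 2025 is a Tuesday, so the first Sunday is April 6 and the third is April 20.
27 October 2024 does not fall between 10 November 2024 and 20 April 2025, so daylight saving is not in effect and Norora Standard Time is at UTC−05:45.
21:30 Norora Standard Time + 5h45m = 03:15 UTC (rolling into the next day, 28 October 2024).
1 September 2024 is a Sunday, so the first Sunday is September 1 and the third is September 15.
1 March 2025 is a Saturday, so the first Friday is March 7.
At the standard offset (UTC+09:00), 03:15 UTC + 9h = 12:15 Solos Zone standard time.
The standard-time date in Solos Zone, 28 October 2024, falls between 15 September 2024 and 7 March 2025, so daylight saving is in effect and Solos Zone is at UTC+10:00.
03:15 UTC + 10h = 13:15 Solos Zone.

13:15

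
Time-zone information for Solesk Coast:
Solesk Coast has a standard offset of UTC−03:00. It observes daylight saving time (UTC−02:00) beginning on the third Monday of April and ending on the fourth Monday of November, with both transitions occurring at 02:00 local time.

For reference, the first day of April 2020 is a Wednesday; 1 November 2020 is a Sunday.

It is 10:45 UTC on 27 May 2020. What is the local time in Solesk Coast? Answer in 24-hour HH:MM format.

1 April 2020 is a Wednesday, so the first Monday is April 6 and the third is April 20.
1 November 2020 is a Sunday, so the first Monday is November 2 and the fourth is November 23.
At the standard offset (UTC−03:00), 10:45 UTC − 3h = 07:45 Solesk Coast standard time.
The standard-time date in Solesk Coast, 27 May 2020, falls between 20 April and 23 November, so daylight saving is in effect and Solesk Coast is at UTC−02:00.
10:45 UTC − 2h = 08:45 local.

08:45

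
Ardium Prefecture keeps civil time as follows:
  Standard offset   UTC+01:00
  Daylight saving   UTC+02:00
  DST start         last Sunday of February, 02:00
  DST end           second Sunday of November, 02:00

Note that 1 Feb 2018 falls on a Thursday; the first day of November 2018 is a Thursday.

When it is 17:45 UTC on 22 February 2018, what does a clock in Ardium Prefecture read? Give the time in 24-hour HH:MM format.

1 February 2018 is a Thursday, so Sundays fall on 4, 11, 18, 25; the last is February 25.
1 November 2018 is a Thursday, so the first Sunday is November 4 and the second is November 11.
At the standard offset (UTC+01:00), 17:45 UTC + 1h = 18:45 Ardium Prefecture standard time.
The standard-time date in Ardium Prefecture, 22 February 2018, is outside the daylight-saving period (25 February – 11 November), so Ardium Prefecture is on standard time, UTC+01:00.
17:45 UTC + 1h = 18:45 local.

18:45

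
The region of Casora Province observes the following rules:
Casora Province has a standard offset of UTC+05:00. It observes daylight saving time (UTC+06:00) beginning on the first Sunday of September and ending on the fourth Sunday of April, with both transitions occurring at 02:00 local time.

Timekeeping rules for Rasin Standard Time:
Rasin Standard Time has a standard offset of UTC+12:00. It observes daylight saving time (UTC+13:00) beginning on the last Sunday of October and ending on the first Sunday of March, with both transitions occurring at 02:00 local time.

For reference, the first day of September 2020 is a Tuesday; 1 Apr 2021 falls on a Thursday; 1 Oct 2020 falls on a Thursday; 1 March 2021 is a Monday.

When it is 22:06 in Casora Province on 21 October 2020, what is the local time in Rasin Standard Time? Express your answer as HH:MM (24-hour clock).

1 September 2020 is a Tuesday, so the first Sunday is September 6.
1 April 2021 is a Thursday, so the first Sunday is April 4 and the fourth is April 25.
21 October 2020 lies within the daylight-saving period (6 September 2020 – 25 April 2021), so Casora Province is on daylight time, UTC+06:00.
22:06 Casora Province − 6h = 16:06 UTC.
1 October 2020 is a Thursday, so Sundays fall on 4, 11, 18, 25; the last is October 25.
1 March 2021 is a Monday, so the first Sunday is March 7.
At the standard offset (UTC+12:00), 16:06 UTC + 12h = 04:06 Rasin Standard Time standard time (rolling into the next day, 22 October 2020).
The standard-time date in Rasin Standard Time, 22 October 2020, is outside the daylight-saving period (25 October 2020 – 7 March 2021), so Rasin Standard Time is on standard time, UTC+12:00.
16:06 UTC + 12h = 04:06 Rasin Standard Time (rolling into the next day, 22 October 2020).

04:06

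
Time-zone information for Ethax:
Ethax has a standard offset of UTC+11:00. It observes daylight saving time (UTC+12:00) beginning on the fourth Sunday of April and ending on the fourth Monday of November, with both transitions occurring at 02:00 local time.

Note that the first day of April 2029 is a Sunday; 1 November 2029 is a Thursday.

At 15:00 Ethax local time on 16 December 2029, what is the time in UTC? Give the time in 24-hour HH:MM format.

04:00

1 April 2029 is a Sunday, so the first Sunday is April 1 and the fourth is April 22.
1 November 2029 is a Thursday, so the first Monday is November 5 and the fourth is November 26.
Daylight saving runs 22 April – 26 November; 16 December 2029 is outside that window, so Ethax is on standard time at UTC+11:00.
15:00 local − 11h = 04:00 UTC.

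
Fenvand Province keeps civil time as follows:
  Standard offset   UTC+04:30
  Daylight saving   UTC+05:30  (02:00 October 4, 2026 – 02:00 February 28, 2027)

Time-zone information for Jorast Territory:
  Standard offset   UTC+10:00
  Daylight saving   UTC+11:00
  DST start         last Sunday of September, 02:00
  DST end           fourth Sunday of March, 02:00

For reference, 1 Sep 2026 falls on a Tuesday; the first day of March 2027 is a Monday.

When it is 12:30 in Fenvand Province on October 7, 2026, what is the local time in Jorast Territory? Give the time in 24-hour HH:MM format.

18:00

October 7, 2026 falls between 4 October 2026 and 28 February 2027, so daylight saving is in effect and Fenvand Province is at UTC+05:30.
12:30 Fenvand Province − 5h30m = 07:00 UTC.
1 September 2026 is a Tuesday, so Sundays fall on 6, 13, 20, 27; the last is September 27.
1 March 2027 is a Monday, so the first Sunday is March 7 and the fourth is March 28.
At the standard offset (UTC+10:00), 07:00 UTC + 10h = 17:00 Jorast Territory standard time.
The standard-time date in Jorast Territory, October 7, 2026, falls between 27 September 2026 and 28 March 2027, so daylight saving is in effect and Jorast Territory is at UTC+11:00.
07:00 UTC + 11h = 18:00 Jorast Territory.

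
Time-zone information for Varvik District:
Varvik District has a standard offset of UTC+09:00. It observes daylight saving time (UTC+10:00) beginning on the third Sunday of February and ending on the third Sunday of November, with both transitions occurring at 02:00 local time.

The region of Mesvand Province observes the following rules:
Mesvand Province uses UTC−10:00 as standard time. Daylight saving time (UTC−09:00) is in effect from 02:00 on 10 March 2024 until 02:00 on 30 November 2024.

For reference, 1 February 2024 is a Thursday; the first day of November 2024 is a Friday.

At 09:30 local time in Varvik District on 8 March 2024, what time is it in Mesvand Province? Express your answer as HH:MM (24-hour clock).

1 February 2024 is a Thursday, so the first Sunday is February 4 and the third is February 18.
1 November 2024 is a Friday, so the first Sunday is November 3 and the third is November 17.
8 March 2024 lies within the daylight-saving period (18 February – 17 November), so Varvik District is on daylight time, UTC+10:00.
09:30 Varvik District − 10h = 23:30 UTC (rolling into the previous day, 7 March 2024).
At the standard offset (UTC−10:00), 23:30 UTC − 10h = 13:30 Mesvand Province standard time.
The standard-time date in Mesvand Province, 7 March 2024, is outside the daylight-saving period (10 March – 30 November), so Mesvand Province is on standard time, UTC−10:00.
23:30 UTC − 10h = 13:30 Mesvand Province.

13:30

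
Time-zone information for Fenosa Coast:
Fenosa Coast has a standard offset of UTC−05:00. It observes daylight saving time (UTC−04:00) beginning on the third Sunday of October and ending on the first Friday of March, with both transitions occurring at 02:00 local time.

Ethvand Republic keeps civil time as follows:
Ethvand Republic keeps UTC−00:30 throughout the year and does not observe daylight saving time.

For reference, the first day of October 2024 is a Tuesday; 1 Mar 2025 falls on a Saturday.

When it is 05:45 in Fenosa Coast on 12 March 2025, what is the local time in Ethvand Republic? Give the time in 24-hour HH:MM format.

1 October 2024 is a Tuesday, so the first Sunday is October 6 and the third is October 20.
1 March 2025 is a Saturday, so the first Friday is March 7.
12 March 2025 is outside the daylight-saving period (20 October 2024 – 7 March 2025), so Fenosa Coast is on standard time, UTC−05:00.
05:45 Fenosa Coast + 5h = 10:45 UTC.
Ethvand Republic has no daylight saving, so its offset is UTC−00:30 year-round.
10:45 UTC − 0h30m = 10:15 Ethvand Republic.

10:15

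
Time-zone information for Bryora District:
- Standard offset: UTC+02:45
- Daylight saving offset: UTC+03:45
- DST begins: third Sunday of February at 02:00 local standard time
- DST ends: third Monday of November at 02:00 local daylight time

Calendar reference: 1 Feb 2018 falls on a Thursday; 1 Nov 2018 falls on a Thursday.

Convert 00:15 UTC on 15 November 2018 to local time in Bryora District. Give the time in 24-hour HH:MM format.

1 February 2018 is a Thursday, so the first Sunday is February 4 and the third is February 18.
1 November 2018 is a Thursday, so the first Monday is November 5 and the third is November 19.
At the standard offset (UTC+02:45), 00:15 UTC + 2h45m = 03:00 Bryora District standard time.
The standard-time date in Bryora District, 15 November 2018, falls between 18 February and 19 November, so daylight saving is in effect and Bryora District is at UTC+03:45.
00:15 UTC + 3h45m = 04:00 local.

04:00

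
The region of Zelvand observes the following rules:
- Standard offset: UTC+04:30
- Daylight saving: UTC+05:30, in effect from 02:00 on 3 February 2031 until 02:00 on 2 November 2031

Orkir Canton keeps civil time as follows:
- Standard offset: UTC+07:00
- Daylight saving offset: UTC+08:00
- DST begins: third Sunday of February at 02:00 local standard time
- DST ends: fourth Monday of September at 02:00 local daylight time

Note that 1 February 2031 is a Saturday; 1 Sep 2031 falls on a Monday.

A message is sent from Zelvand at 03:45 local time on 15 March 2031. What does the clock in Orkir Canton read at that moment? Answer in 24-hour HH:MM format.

06:15

Daylight saving runs 3 February – 2 November; 15 March 2031 is inside that window, so Zelvand is at UTC+05:30.
03:45 Zelvand − 5h30m = 22:15 UTC (rolling into the previous day, 14 March 2031).
1 February 2031 is a Saturday, so the first Sunday is February 2 and the third is February 16.
1 September 2031 is a Monday, so the first Monday is September 1 and the fourth is September 22.
At the standard offset (UTC+07:00), 22:15 UTC + 7h = 05:15 Orkir Canton standard time (rolling into the next day, 15 March 2031).
The standard-time date in Orkir Canton, 15 March 2031, lies within the daylight-saving period (16 February – 22 September), so Orkir Canton is on daylight time, UTC+08:00.
22:15 UTC + 8h = 06:15 Orkir Canton (rolling into the next day, 15 March 2031).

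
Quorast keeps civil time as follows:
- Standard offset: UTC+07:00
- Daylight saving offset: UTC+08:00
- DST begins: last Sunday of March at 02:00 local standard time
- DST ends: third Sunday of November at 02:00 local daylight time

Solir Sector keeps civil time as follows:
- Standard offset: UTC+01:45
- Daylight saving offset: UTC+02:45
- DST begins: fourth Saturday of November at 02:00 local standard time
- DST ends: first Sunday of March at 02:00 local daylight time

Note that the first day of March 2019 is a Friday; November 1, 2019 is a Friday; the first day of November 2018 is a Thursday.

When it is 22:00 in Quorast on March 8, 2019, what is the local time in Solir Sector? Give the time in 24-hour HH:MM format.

1 March 2019 is a Friday, so Sundays fall on 3, 10, 17, 24, 31; the last is March 31.
1 November 2019 is a Friday, so the first Sunday is November 3 and the third is November 17.
March 8, 2019 does not fall between 31 March and 17 November, so daylight saving is not in effect and Quorast is at UTC+07:00.
22:00 Quorast − 7h = 15:00 UTC.
1 November 2018 is a Thursday, so the first Saturday is November 3 and the fourth is November 24.
1 March 2019 is a Friday, so the first Sunday is March 3.
At the standard offset (UTC+01:45), 15:00 UTC + 1h45m = 16:45 Solir Sector standard time.
The standard-time date in Solir Sector, March 8, 2019, is outside the daylight-saving period (24 November 2018 – 3 March 2019), so Solir Sector is on standard time, UTC+01:45.
15:00 UTC + 1h45m = 16:45 Solir Sector.

16:45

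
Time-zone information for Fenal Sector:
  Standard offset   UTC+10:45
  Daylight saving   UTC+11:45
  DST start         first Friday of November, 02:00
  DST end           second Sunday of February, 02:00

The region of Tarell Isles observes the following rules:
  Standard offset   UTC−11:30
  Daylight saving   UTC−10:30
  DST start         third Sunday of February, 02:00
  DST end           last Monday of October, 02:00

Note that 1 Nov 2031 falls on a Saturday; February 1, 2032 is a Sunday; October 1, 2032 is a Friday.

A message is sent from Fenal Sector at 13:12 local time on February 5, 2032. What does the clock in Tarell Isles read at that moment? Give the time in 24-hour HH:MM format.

13:57

1 November 2031 is a Saturday, so the first Friday is November 7.
1 February 2032 is a Sunday, so the first Sunday is February 1 and the second is February 8.
February 5, 2032 falls between 7 November 2031 and 8 February 2032, so daylight saving is in effect and Fenal Sector is at UTC+11:45.
13:12 Fenal Sector − 11h45m = 01:27 UTC.
1 February 2032 is a Sunday, so the first Sunday is February 1 and the third is February 15.
1 October 2032 is a Friday, so Mondays fall on 4, 11, 18, 25; the last is October 25.
At the standard offset (UTC−11:30), 01:27 UTC − 11h30m = 13:57 Tarell Isles standard time (rolling into the previous day, 4 February 2032).
Daylight saving runs 15 February – 25 October; the standard-time date in Tarell Isles, February 4, 2032, is outside that window, so Tarell Isles is on standard time at UTC−11:30.
01:27 UTC − 11h30m = 13:57 Tarell Isles (rolling into the previous day, 4 February 2032).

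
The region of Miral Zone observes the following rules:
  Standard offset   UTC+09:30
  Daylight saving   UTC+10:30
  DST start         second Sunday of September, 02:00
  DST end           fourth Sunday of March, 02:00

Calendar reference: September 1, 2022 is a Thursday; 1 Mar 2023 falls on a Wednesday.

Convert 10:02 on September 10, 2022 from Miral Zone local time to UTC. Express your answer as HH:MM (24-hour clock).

1 September 2022 is a Thursday, so the first Sunday is September 4 and the second is September 11.
1 March 2023 is a Wednesday, so the first Sunday is March 5 and the fourth is March 26.
September 10, 2022 is outside the daylight-saving period (11 September 2022 – 26 March 2023), so Miral Zone is on standard time, UTC+09:30.
10:02 local − 9h30m = 00:32 UTC.

00:32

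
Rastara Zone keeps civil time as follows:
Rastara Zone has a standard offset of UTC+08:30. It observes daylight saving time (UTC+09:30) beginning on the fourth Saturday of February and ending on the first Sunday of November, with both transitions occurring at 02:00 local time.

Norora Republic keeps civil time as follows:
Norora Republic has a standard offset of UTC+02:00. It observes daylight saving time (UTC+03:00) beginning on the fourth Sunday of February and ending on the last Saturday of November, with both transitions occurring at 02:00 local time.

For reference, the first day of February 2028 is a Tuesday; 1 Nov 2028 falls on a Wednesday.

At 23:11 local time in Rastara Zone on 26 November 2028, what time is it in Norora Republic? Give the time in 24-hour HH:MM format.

16:41

1 February 2028 is a Tuesday, so the first Saturday is February 5 and the fourth is February 26.
1 November 2028 is a Wednesday, so the first Sunday is November 5.
26 November 2028 is outside the daylight-saving period (26 February – 5 November), so Rastara Zone is on standard time, UTC+08:30.
23:11 Rastara Zone − 8h30m = 14:41 UTC.
1 February 2028 is a Tuesday, so the first Sunday is February 6 and the fourth is February 27.
1 November 2028 is a Wednesday, so Saturdays fall on 4, 11, 18, 25; the last is November 25.
At the standard offset (UTC+02:00), 14:41 UTC + 2h = 16:41 Norora Republic standard time.
The standard-time date in Norora Republic, 26 November 2028, does not fall between 27 February and 25 November, so daylight saving is not in effect and Norora Republic is at UTC+02:00.
14:41 UTC + 2h = 16:41 Norora Republic.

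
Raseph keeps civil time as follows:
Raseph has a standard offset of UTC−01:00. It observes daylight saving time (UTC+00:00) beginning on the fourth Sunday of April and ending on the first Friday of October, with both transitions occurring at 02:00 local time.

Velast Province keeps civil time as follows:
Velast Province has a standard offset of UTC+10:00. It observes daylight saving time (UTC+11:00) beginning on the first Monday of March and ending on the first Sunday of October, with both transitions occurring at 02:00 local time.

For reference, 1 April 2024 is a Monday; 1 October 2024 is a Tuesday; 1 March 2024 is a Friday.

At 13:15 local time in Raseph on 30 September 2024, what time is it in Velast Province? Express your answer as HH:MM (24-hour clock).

1 April 2024 is a Monday, so the first Sunday is April 7 and the fourth is April 28.
1 October 2024 is a Tuesday, so the first Friday is October 4.
30 September 2024 falls between 28 April and 4 October, so daylight saving is in effect and Raseph is at UTC+00:00.
13:15 Raseph − 0h = 13:15 UTC.
1 March 2024 is a Friday, so the first Monday is March 4.
1 October 2024 is a Tuesday, so the first Sunday is October 6.
At the standard offset (UTC+10:00), 13:15 UTC + 10h = 23:15 Velast Province standard time.
The standard-time date in Velast Province, 30 September 2024, falls between 4 March and 6 October, so daylight saving is in effect and Velast Province is at UTC+11:00.
13:15 UTC + 11h = 00:15 Velast Province (rolling into the next day, 1 October 2024).

00:15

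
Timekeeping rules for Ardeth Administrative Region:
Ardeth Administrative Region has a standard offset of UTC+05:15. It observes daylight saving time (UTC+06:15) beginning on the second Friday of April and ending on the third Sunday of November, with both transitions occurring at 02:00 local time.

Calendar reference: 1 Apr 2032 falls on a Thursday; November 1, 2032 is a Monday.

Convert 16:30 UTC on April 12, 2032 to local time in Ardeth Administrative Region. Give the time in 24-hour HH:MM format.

22:45

1 April 2032 is a Thursday, so the first Friday is April 2 and the second is April 9.
1 November 2032 is a Monday, so the first Sunday is November 7 and the third is November 21.
At the standard offset (UTC+05:15), 16:30 UTC + 5h15m = 21:45 Ardeth Administrative Region standard time.
The standard-time date in Ardeth Administrative Region, April 12, 2032, falls between 9 April and 21 November, so daylight saving is in effect and Ardeth Administrative Region is at UTC+06:15.
16:30 UTC + 6h15m = 22:45 local.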